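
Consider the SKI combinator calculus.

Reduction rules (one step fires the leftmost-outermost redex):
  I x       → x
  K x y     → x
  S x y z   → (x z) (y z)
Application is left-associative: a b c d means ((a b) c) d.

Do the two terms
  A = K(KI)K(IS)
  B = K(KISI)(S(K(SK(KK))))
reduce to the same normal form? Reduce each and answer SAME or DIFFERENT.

Term A:
  start: K(KI)K(IS)
  →1  KI(IS)
  →2  I

Term B:
  start: K(KISI)(S(K(SK(KK))))
  →1  KISI
  →2  II
  →3  I

Answer: SAME — A ⇓ I, B ⇓ I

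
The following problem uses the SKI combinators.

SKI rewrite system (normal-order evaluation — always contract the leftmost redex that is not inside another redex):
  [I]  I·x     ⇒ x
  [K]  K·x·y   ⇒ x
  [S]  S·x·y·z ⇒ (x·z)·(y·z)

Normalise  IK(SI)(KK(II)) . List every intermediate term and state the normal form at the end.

Answer: normal form = SI  (in 2 steps)

Working:
  start: IK(SI)(KK(II))
  →1  K(SI)(KK(II))
  →2  SI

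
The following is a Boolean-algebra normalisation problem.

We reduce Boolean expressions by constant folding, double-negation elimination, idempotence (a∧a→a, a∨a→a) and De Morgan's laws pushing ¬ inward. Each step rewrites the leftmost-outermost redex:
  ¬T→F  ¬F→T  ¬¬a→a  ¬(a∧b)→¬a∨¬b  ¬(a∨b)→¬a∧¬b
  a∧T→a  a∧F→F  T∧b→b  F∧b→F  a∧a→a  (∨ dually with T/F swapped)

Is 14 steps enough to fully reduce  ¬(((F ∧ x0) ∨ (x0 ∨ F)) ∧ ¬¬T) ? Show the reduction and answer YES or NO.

Answer: YES — reaches normal form ¬x0 in 12 ≤ 14 steps

Reduction:
  start: ¬(((F ∧ x0) ∨ (x0 ∨ F)) ∧ ¬¬T)
  step 1: ¬((F ∧ x0) ∨ (x0 ∨ F)) ∨ ¬¬¬T
  step 2: (¬(F ∧ x0) ∧ ¬(x0 ∨ F)) ∨ ¬¬¬T
  step 3: ((¬F ∨ ¬x0) ∧ ¬(x0 ∨ F)) ∨ ¬¬¬T
  step 4: ((T ∨ ¬x0) ∧ ¬(x0 ∨ F)) ∨ ¬¬¬T
  step 5: (T ∧ ¬(x0 ∨ F)) ∨ ¬¬¬T
  step 6: ¬(x0 ∨ F) ∨ ¬¬¬T
  step 7: (¬x0 ∧ ¬F) ∨ ¬¬¬T
  step 8: (¬x0 ∧ T) ∨ ¬¬¬T
  step 9: ¬x0 ∨ ¬¬¬T
  step 10: ¬x0 ∨ ¬T
  step 11: ¬x0 ∨ F
  step 12: ¬x0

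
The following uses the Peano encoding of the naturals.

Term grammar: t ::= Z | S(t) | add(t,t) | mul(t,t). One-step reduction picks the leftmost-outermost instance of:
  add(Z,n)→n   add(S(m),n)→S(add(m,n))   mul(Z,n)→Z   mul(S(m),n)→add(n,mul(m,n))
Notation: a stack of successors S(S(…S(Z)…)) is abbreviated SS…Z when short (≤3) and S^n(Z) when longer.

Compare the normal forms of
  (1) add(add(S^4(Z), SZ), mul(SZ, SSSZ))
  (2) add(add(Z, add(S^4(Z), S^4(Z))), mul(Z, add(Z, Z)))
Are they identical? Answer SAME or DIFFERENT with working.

Term A:
  start: add(add(S^4(Z), SZ), mul(SZ, SSSZ))
  [1] add(S(add(SSSZ, SZ)), mul(SZ, SSSZ))
  [2] S(add(add(SSSZ, SZ), mul(SZ, SSSZ)))
  [3] S(add(S(add(SSZ, SZ)), mul(SZ, SSSZ)))
  [4] S(S(add(add(SSZ, SZ), mul(SZ, SSSZ))))
  [5] S(S(add(S(add(SZ, SZ)), mul(SZ, SSSZ))))
  [6] S(S(S(add(add(SZ, SZ), mul(SZ, SSSZ)))))
  [7] S(S(S(add(S(add(Z, SZ)), mul(SZ, SSSZ)))))
  [8] S(S(S(S(add(add(Z, SZ), mul(SZ, SSSZ))))))
  [9] S(S(S(S(add(SZ, mul(SZ, SSSZ))))))
  [10] S(S(S(S(S(add(Z, mul(SZ, SSSZ)))))))
  [11] S(S(S(S(S(mul(SZ, SSSZ))))))
  [12] S(S(S(S(S(add(SSSZ, mul(Z, SSSZ)))))))
  [13] S(S(S(S(S(S(add(SSZ, mul(Z, SSSZ))))))))
  [14] S(S(S(S(S(S(S(add(SZ, mul(Z, SSSZ)))))))))
  [15] S(S(S(S(S(S(S(S(add(Z, mul(Z, SSSZ))))))))))
  [16] S(S(S(S(S(S(S(S(mul(Z, SSSZ)))))))))
  [17] S^8(Z)

Term B:
  start: add(add(Z, add(S^4(Z), S^4(Z))), mul(Z, add(Z, Z)))
  [1] add(add(S^4(Z), S^4(Z)), mul(Z, add(Z, Z)))
  [2] add(S(add(SSSZ, S^4(Z))), mul(Z, add(Z, Z)))
  [3] S(add(add(SSSZ, S^4(Z)), mul(Z, add(Z, Z))))
  [4] S(add(S(add(SSZ, S^4(Z))), mul(Z, add(Z, Z))))
  [5] S(S(add(add(SSZ, S^4(Z)), mul(Z, add(Z, Z)))))
  [6] S(S(add(S(add(SZ, S^4(Z))), mul(Z, add(Z, Z)))))
  [7] S(S(S(add(add(SZ, S^4(Z)), mul(Z, add(Z, Z))))))
  [8] S(S(S(add(S(add(Z, S^4(Z))), mul(Z, add(Z, Z))))))
  [9] S(S(S(S(add(add(Z, S^4(Z)), mul(Z, add(Z, Z)))))))
  [10] S(S(S(S(add(S^4(Z), mul(Z, add(Z, Z)))))))
  [11] S(S(S(S(S(add(SSSZ, mul(Z, add(Z, Z))))))))
  [12] S(S(S(S(S(S(add(SSZ, mul(Z, add(Z, Z)))))))))
  [13] S(S(S(S(S(S(S(add(SZ, mul(Z, add(Z, Z))))))))))
  [14] S(S(S(S(S(S(S(S(add(Z, mul(Z, add(Z, Z)))))))))))
  [15] S(S(S(S(S(S(S(S(mul(Z, add(Z, Z))))))))))
  [16] S^8(Z)

Answer: SAME — A ⇓ S^8(Z), B ⇓ S^8(Z)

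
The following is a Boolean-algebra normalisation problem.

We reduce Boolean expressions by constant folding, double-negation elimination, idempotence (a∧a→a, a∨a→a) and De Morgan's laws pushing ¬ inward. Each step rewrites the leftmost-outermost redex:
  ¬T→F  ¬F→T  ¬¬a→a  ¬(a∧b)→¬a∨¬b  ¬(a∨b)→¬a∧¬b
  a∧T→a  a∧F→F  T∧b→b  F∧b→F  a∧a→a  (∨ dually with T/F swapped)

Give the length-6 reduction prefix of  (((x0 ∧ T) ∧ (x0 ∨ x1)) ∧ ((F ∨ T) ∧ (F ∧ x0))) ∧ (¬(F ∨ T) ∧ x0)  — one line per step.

Answer: after 6 steps: F

Derivation:
  start: (((x0 ∧ T) ∧ (x0 ∨ x1)) ∧ ((F ∨ T) ∧ (F ∧ x0))) ∧ (¬(F ∨ T) ∧ x0)
  step 1: ((x0 ∧ (x0 ∨ x1)) ∧ ((F ∨ T) ∧ (F ∧ x0))) ∧ (¬(F ∨ T) ∧ x0)
  step 2: ((x0 ∧ (x0 ∨ x1)) ∧ (T ∧ (F ∧ x0))) ∧ (¬(F ∨ T) ∧ x0)
  step 3: ((x0 ∧ (x0 ∨ x1)) ∧ (F ∧ x0)) ∧ (¬(F ∨ T) ∧ x0)
  step 4: ((x0 ∧ (x0 ∨ x1)) ∧ F) ∧ (¬(F ∨ T) ∧ x0)
  step 5: F ∧ (¬(F ∨ T) ∧ x0)
  step 6: F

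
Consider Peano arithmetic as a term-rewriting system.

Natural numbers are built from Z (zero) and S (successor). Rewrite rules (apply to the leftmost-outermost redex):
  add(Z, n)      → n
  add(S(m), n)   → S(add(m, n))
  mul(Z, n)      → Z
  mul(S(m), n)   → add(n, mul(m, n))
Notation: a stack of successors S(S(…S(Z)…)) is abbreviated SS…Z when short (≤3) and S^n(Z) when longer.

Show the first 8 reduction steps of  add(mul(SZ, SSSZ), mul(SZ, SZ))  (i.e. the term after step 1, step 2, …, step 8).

Answer: after 8 steps: S(S(S(add(mul(Z, SSSZ), mul(SZ, SZ)))))

Working:
  start: add(mul(SZ, SSSZ), mul(SZ, SZ))
  step 1: add(add(SSSZ, mul(Z, SSSZ)), mul(SZ, SZ))
  step 2: add(S(add(SSZ, mul(Z, SSSZ))), mul(SZ, SZ))
  step 3: S(add(add(SSZ, mul(Z, SSSZ)), mul(SZ, SZ)))
  step 4: S(add(S(add(SZ, mul(Z, SSSZ))), mul(SZ, SZ)))
  step 5: S(S(add(add(SZ, mul(Z, SSSZ)), mul(SZ, SZ))))
  step 6: S(S(add(S(add(Z, mul(Z, SSSZ))), mul(SZ, SZ))))
  step 7: S(S(S(add(add(Z, mul(Z, SSSZ)), mul(SZ, SZ)))))
  step 8: S(S(S(add(mul(Z, SSSZ), mul(SZ, SZ)))))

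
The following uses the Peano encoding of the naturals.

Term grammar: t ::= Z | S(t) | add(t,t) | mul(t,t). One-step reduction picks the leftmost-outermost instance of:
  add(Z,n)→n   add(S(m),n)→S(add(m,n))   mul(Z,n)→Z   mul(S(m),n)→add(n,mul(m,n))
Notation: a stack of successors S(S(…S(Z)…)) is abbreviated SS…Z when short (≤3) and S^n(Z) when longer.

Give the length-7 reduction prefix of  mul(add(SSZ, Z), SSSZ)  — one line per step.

Answer: after 7 steps: S(S(S(mul(S(add(Z, Z)), SSSZ))))

Working:
  start: mul(add(SSZ, Z), SSSZ)
  [1] mul(S(add(SZ, Z)), SSSZ)
  [2] add(SSSZ, mul(add(SZ, Z), SSSZ))
  [3] S(add(SSZ, mul(add(SZ, Z), SSSZ)))
  [4] S(S(add(SZ, mul(add(SZ, Z), SSSZ))))
  [5] S(S(S(add(Z, mul(add(SZ, Z), SSSZ)))))
  [6] S(S(S(mul(add(SZ, Z), SSSZ))))
  [7] S(S(S(mul(S(add(Z, Z)), SSSZ))))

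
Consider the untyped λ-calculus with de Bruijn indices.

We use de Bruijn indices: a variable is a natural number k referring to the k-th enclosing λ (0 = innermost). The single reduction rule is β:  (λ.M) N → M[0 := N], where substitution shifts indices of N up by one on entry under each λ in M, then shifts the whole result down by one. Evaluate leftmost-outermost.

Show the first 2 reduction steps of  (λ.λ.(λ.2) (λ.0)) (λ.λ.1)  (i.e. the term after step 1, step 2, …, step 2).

Answer: after 2 steps: λ.λ.λ.1

Derivation:
  start: (λ.λ.(λ.2) (λ.0)) (λ.λ.1)
  [1] λ.(λ.λ.λ.1) (λ.0)
  [2] λ.λ.λ.1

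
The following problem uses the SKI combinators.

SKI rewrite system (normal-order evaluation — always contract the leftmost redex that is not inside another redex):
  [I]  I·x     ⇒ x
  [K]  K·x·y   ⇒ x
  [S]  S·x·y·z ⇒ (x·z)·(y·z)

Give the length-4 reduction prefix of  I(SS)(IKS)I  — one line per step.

  start: I(SS)(IKS)I
  →1  SS(IKS)I
  →2  SI(IKSI)
  →3  SI(KSI)
  →4  SIS

Answer: after 4 steps: SIS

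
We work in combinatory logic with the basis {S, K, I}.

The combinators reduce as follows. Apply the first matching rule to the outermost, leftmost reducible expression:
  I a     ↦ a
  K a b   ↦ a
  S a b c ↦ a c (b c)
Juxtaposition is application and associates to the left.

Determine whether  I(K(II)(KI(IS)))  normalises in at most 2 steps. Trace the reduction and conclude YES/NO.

Answer: NO — after 2 steps the term is II, not yet normal

Working:
  start: I(K(II)(KI(IS)))
  →1  K(II)(KI(IS))
  →2  II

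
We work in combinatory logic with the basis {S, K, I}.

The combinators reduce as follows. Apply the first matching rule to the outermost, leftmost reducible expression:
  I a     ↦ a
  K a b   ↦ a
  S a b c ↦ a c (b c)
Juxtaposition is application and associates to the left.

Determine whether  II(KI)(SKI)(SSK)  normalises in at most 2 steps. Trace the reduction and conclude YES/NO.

Answer: NO — after 2 steps the term is KI(SKI)(SSK), not yet normal

Derivation:
  start: II(KI)(SKI)(SSK)
  →1  I(KI)(SKI)(SSK)
  →2  KI(SKI)(SSK)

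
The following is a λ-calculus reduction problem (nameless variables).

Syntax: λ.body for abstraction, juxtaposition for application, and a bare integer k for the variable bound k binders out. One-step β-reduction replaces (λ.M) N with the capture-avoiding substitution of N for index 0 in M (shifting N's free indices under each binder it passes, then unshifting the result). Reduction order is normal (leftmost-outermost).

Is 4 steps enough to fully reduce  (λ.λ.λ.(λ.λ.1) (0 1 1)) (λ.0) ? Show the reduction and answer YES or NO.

  start: (λ.λ.λ.(λ.λ.1) (0 1 1)) (λ.0)
  →1  λ.λ.(λ.λ.1) (0 1 1)
  →2  λ.λ.λ.1 2 2

Answer: YES — reaches normal form λ.λ.λ.1 2 2 in 2 ≤ 4 steps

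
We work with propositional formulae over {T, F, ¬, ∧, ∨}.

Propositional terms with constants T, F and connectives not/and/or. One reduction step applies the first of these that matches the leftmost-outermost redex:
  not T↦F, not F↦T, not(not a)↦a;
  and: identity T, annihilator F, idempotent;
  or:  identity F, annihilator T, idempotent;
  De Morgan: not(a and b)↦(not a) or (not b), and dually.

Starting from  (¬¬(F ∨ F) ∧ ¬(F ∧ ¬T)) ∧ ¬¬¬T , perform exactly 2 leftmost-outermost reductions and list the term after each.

Answer: after 2 steps: (F ∧ ¬(F ∧ ¬T)) ∧ ¬¬¬T

Derivation:
  start: (¬¬(F ∨ F) ∧ ¬(F ∧ ¬T)) ∧ ¬¬¬T
  step 1: ((F ∨ F) ∧ ¬(F ∧ ¬T)) ∧ ¬¬¬T
  step 2: (F ∧ ¬(F ∧ ¬T)) ∧ ¬¬¬T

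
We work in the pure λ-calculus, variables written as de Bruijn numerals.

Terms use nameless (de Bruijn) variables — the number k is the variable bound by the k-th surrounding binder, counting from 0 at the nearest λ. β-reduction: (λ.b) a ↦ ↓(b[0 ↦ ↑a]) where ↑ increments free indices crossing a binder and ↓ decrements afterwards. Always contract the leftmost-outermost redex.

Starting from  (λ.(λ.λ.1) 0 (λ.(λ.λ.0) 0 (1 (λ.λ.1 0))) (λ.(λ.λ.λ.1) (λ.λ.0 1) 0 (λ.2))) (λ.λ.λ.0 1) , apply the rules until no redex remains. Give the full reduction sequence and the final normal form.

Answer: normal form = λ.λ.0 1  (in 4 steps)

Working:
  start: (λ.(λ.λ.1) 0 (λ.(λ.λ.0) 0 (1 (λ.λ.1 0))) (λ.(λ.λ.λ.1) (λ.λ.0 1) 0 (λ.2))) (λ.λ.λ.0 1)
  [1] (λ.λ.1) (λ.λ.λ.0 1) (λ.(λ.λ.0) 0 ((λ.λ.λ.0 1) (λ.λ.1 0))) (λ.(λ.λ.λ.1) (λ.λ.0 1) 0 (λ.λ.λ.λ.0 1))
  [2] (λ.λ.λ.λ.0 1) (λ.(λ.λ.0) 0 ((λ.λ.λ.0 1) (λ.λ.1 0))) (λ.(λ.λ.λ.1) (λ.λ.0 1) 0 (λ.λ.λ.λ.0 1))
  [3] (λ.λ.λ.0 1) (λ.(λ.λ.λ.1) (λ.λ.0 1) 0 (λ.λ.λ.λ.0 1))
  [4] λ.λ.0 1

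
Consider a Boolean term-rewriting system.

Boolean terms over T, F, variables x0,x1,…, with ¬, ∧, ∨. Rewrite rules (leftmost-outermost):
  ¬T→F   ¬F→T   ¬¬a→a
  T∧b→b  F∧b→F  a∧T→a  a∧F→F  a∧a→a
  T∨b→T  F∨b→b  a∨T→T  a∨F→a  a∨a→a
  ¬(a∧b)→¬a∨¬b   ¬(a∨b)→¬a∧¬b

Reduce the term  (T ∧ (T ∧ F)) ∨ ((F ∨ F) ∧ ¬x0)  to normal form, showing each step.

Answer: normal form = F  (in 5 steps)

Derivation:
  start: (T ∧ (T ∧ F)) ∨ ((F ∨ F) ∧ ¬x0)
  step 1: (T ∧ F) ∨ ((F ∨ F) ∧ ¬x0)
  step 2: F ∨ ((F ∨ F) ∧ ¬x0)
  step 3: (F ∨ F) ∧ ¬x0
  step 4: F ∧ ¬x0
  step 5: F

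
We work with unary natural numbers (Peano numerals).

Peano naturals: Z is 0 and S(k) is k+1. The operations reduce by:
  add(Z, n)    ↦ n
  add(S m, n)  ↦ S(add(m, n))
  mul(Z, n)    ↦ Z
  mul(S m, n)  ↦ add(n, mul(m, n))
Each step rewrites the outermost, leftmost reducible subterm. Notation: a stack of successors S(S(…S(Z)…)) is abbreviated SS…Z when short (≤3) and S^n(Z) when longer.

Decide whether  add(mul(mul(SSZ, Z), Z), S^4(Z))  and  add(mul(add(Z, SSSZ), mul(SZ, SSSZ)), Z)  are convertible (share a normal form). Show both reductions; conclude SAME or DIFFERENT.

Term A:
  start: add(mul(mul(SSZ, Z), Z), S^4(Z))
  [1] add(mul(add(Z, mul(SZ, Z)), Z), S^4(Z))
  [2] add(mul(mul(SZ, Z), Z), S^4(Z))
  [3] add(mul(add(Z, mul(Z, Z)), Z), S^4(Z))
  [4] add(mul(mul(Z, Z), Z), S^4(Z))
  [5] add(mul(Z, Z), S^4(Z))
  [6] add(Z, S^4(Z))
  [7] S^4(Z)

Term B:
  start: add(mul(add(Z, SSSZ), mul(SZ, SSSZ)), Z)
  [1] add(mul(SSSZ, mul(SZ, SSSZ)), Z)
  [2] add(add(mul(SZ, SSSZ), mul(SSZ, mul(SZ, SSSZ))), Z)
  [3] add(add(add(SSSZ, mul(Z, SSSZ)), mul(SSZ, mul(SZ, SSSZ))), Z)
  [4] add(add(S(add(SSZ, mul(Z, SSSZ))), mul(SSZ, mul(SZ, SSSZ))), Z)
  [5] add(S(add(add(SSZ, mul(Z, SSSZ)), mul(SSZ, mul(SZ, SSSZ)))), Z)
  [6] S(add(add(add(SSZ, mul(Z, SSSZ)), mul(SSZ, mul(SZ, SSSZ))), Z))
  [7] S(add(add(S(add(SZ, mul(Z, SSSZ))), mul(SSZ, mul(SZ, SSSZ))), Z))
  [8] S(add(S(add(add(SZ, mul(Z, SSSZ)), mul(SSZ, mul(SZ, SSSZ)))), Z))
  [9] S(S(add(add(add(SZ, mul(Z, SSSZ)), mul(SSZ, mul(SZ, SSSZ))), Z)))
  [10] S(S(add(add(S(add(Z, mul(Z, SSSZ))), mul(SSZ, mul(SZ, SSSZ))), Z)))
  [11] S(S(add(S(add(add(Z, mul(Z, SSSZ)), mul(SSZ, mul(SZ, SSSZ)))), Z)))
  [12] S(S(S(add(add(add(Z, mul(Z, SSSZ)), mul(SSZ, mul(SZ, SSSZ))), Z))))
  [13] S(S(S(add(add(mul(Z, SSSZ), mul(SSZ, mul(SZ, SSSZ))), Z))))
  [14] S(S(S(add(add(Z, mul(SSZ, mul(SZ, SSSZ))), Z))))
  [15] S(S(S(add(mul(SSZ, mul(SZ, SSSZ)), Z))))
  [16] S(S(S(add(add(mul(SZ, SSSZ), mul(SZ, mul(SZ, SSSZ))), Z))))
  [17] S(S(S(add(add(add(SSSZ, mul(Z, SSSZ)), mul(SZ, mul(SZ, SSSZ))), Z))))
  [18] S(S(S(add(add(S(add(SSZ, mul(Z, SSSZ))), mul(SZ, mul(SZ, SSSZ))), Z))))
  [19] S(S(S(add(S(add(add(SSZ, mul(Z, SSSZ)), mul(SZ, mul(SZ, SSSZ)))), Z))))
  [20] S(S(S(S(add(add(add(SSZ, mul(Z, SSSZ)), mul(SZ, mul(SZ, SSSZ))), Z)))))
  [21] S(S(S(S(add(add(S(add(SZ, mul(Z, SSSZ))), mul(SZ, mul(SZ, SSSZ))), Z)))))
  [22] S(S(S(S(add(S(add(add(SZ, mul(Z, SSSZ)), mul(SZ, mul(SZ, SSSZ)))), Z)))))
  [23] S(S(S(S(S(add(add(add(SZ, mul(Z, SSSZ)), mul(SZ, mul(SZ, SSSZ))), Z))))))
  [24] S(S(S(S(S(add(add(S(add(Z, mul(Z, SSSZ))), mul(SZ, mul(SZ, SSSZ))), Z))))))
  [25] S(S(S(S(S(add(S(add(add(Z, mul(Z, SSSZ)), mul(SZ, mul(SZ, SSSZ)))), Z))))))
  [26] S(S(S(S(S(S(add(add(add(Z, mul(Z, SSSZ)), mul(SZ, mul(SZ, SSSZ))), Z)))))))
  [27] S(S(S(S(S(S(add(add(mul(Z, SSSZ), mul(SZ, mul(SZ, SSSZ))), Z)))))))
  [28] S(S(S(S(S(S(add(add(Z, mul(SZ, mul(SZ, SSSZ))), Z)))))))
  [29] S(S(S(S(S(S(add(mul(SZ, mul(SZ, SSSZ)), Z)))))))
  [30] S(S(S(S(S(S(add(add(mul(SZ, SSSZ), mul(Z, mul(SZ, SSSZ))), Z)))))))
  [31] S(S(S(S(S(S(add(add(add(SSSZ, mul(Z, SSSZ)), mul(Z, mul(SZ, SSSZ))), Z)))))))
  [32] S(S(S(S(S(S(add(add(S(add(SSZ, mul(Z, SSSZ))), mul(Z, mul(SZ, SSSZ))), Z)))))))
  [33] S(S(S(S(S(S(add(S(add(add(SSZ, mul(Z, SSSZ)), mul(Z, mul(SZ, SSSZ)))), Z)))))))
  [34] S(S(S(S(S(S(S(add(add(add(SSZ, mul(Z, SSSZ)), mul(Z, mul(SZ, SSSZ))), Z))))))))
  [35] S(S(S(S(S(S(S(add(add(S(add(SZ, mul(Z, SSSZ))), mul(Z, mul(SZ, SSSZ))), Z))))))))
  [36] S(S(S(S(S(S(S(add(S(add(add(SZ, mul(Z, SSSZ)), mul(Z, mul(SZ, SSSZ)))), Z))))))))
  [37] S(S(S(S(S(S(S(S(add(add(add(SZ, mul(Z, SSSZ)), mul(Z, mul(SZ, SSSZ))), Z)))))))))
  [38] S(S(S(S(S(S(S(S(add(add(S(add(Z, mul(Z, SSSZ))), mul(Z, mul(SZ, SSSZ))), Z)))))))))
  [39] S(S(S(S(S(S(S(S(add(S(add(add(Z, mul(Z, SSSZ)), mul(Z, mul(SZ, SSSZ)))), Z)))))))))
  [40] S(S(S(S(S(S(S(S(S(add(add(add(Z, mul(Z, SSSZ)), mul(Z, mul(SZ, SSSZ))), Z))))))))))
  [41] S(S(S(S(S(S(S(S(S(add(add(mul(Z, SSSZ), mul(Z, mul(SZ, SSSZ))), Z))))))))))
  [42] S(S(S(S(S(S(S(S(S(add(add(Z, mul(Z, mul(SZ, SSSZ))), Z))))))))))
  [43] S(S(S(S(S(S(S(S(S(add(mul(Z, mul(SZ, SSSZ)), Z))))))))))
  [44] S(S(S(S(S(S(S(S(S(add(Z, Z))))))))))
  [45] S^9(Z)

Answer: DIFFERENT — A ⇓ S^4(Z), B ⇓ S^9(Z)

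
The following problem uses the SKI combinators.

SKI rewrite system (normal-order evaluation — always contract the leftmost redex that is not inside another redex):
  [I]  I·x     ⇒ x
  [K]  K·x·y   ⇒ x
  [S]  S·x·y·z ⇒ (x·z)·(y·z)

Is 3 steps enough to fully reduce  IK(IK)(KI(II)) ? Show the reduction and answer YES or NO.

  start: IK(IK)(KI(II))
  [1] K(IK)(KI(II))
  [2] IK
  [3] K

Answer: YES — reaches normal form K in 3 ≤ 3 steps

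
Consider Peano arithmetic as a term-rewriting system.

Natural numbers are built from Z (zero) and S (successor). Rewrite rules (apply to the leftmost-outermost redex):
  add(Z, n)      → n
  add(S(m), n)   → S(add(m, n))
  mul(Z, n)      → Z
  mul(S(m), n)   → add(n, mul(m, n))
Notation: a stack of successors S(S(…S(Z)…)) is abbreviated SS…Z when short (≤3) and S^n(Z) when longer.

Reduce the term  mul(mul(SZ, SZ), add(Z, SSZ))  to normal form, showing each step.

  start: mul(mul(SZ, SZ), add(Z, SSZ))
  step 1: mul(add(SZ, mul(Z, SZ)), add(Z, SSZ))
  step 2: mul(S(add(Z, mul(Z, SZ))), add(Z, SSZ))
  step 3: add(add(Z, SSZ), mul(add(Z, mul(Z, SZ)), add(Z, SSZ)))
  step 4: add(SSZ, mul(add(Z, mul(Z, SZ)), add(Z, SSZ)))
  step 5: S(add(SZ, mul(add(Z, mul(Z, SZ)), add(Z, SSZ))))
  step 6: S(S(add(Z, mul(add(Z, mul(Z, SZ)), add(Z, SSZ)))))
  step 7: S(S(mul(add(Z, mul(Z, SZ)), add(Z, SSZ))))
  step 8: S(S(mul(mul(Z, SZ), add(Z, SSZ))))
  step 9: S(S(mul(Z, add(Z, SSZ))))
  step 10: SSZ

Answer: normal form = SSZ  (in 10 steps)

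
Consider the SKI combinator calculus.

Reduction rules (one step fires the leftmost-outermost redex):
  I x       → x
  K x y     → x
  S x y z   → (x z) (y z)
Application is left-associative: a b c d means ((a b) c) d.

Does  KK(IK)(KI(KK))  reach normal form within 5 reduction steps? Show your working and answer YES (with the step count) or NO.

  start: KK(IK)(KI(KK))
  [1] K(KI(KK))
  [2] KI

Answer: YES — reaches normal form KI in 2 ≤ 5 steps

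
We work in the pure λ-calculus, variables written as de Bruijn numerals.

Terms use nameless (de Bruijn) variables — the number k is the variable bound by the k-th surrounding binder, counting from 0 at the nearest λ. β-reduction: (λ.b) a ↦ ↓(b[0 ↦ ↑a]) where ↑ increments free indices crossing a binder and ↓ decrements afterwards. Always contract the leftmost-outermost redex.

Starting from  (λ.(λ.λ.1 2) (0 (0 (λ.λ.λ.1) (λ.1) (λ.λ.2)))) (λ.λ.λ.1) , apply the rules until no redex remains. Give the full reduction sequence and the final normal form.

  start: (λ.(λ.λ.1 2) (0 (0 (λ.λ.λ.1) (λ.1) (λ.λ.2)))) (λ.λ.λ.1)
  [1] (λ.λ.1 (λ.λ.λ.1)) ((λ.λ.λ.1) ((λ.λ.λ.1) (λ.λ.λ.1) (λ.λ.λ.λ.1) (λ.λ.λ.λ.λ.1)))
  [2] λ.(λ.λ.λ.1) ((λ.λ.λ.1) (λ.λ.λ.1) (λ.λ.λ.λ.1) (λ.λ.λ.λ.λ.1)) (λ.λ.λ.1)
  [3] λ.(λ.λ.1) (λ.λ.λ.1)
  [4] λ.λ.λ.λ.λ.1

Answer: normal form = λ.λ.λ.λ.λ.1  (in 4 steps)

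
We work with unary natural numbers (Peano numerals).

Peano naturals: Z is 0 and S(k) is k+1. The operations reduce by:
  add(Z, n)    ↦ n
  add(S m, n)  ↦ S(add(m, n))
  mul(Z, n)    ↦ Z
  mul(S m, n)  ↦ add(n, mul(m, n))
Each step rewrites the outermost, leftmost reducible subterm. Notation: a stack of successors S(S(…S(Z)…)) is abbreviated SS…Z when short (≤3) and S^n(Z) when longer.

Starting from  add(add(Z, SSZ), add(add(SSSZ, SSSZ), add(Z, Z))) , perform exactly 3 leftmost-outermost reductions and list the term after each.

  start: add(add(Z, SSZ), add(add(SSSZ, SSSZ), add(Z, Z)))
  step 1: add(SSZ, add(add(SSSZ, SSSZ), add(Z, Z)))
  step 2: S(add(SZ, add(add(SSSZ, SSSZ), add(Z, Z))))
  step 3: S(S(add(Z, add(add(SSSZ, SSSZ), add(Z, Z)))))

Answer: after 3 steps: S(S(add(Z, add(add(SSSZ, SSSZ), add(Z, Z)))))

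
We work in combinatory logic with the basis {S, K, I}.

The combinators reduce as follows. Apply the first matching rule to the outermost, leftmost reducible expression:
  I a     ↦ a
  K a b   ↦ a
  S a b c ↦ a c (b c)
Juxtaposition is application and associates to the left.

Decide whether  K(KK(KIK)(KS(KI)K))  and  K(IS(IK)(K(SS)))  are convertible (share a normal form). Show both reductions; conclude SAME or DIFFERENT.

Term A:
  start: K(KK(KIK)(KS(KI)K))
  step 1: K(K(KS(KI)K))
  step 2: K(K(SK))

Term B:
  start: K(IS(IK)(K(SS)))
  step 1: K(S(IK)(K(SS)))
  step 2: K(SK(K(SS)))

Answer: DIFFERENT — A ⇓ K(K(SK)), B ⇓ K(SK(K(SS)))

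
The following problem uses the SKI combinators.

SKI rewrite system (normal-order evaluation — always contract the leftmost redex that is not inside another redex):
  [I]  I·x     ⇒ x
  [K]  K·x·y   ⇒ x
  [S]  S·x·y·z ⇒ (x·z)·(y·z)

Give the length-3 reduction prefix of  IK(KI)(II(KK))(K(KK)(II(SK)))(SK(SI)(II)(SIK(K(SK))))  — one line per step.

Answer: after 3 steps: I(SK(SI)(II)(SIK(K(SK))))

Derivation:
  start: IK(KI)(II(KK))(K(KK)(II(SK)))(SK(SI)(II)(SIK(K(SK))))
  step 1: K(KI)(II(KK))(K(KK)(II(SK)))(SK(SI)(II)(SIK(K(SK))))
  step 2: KI(K(KK)(II(SK)))(SK(SI)(II)(SIK(K(SK))))
  step 3: I(SK(SI)(II)(SIK(K(SK))))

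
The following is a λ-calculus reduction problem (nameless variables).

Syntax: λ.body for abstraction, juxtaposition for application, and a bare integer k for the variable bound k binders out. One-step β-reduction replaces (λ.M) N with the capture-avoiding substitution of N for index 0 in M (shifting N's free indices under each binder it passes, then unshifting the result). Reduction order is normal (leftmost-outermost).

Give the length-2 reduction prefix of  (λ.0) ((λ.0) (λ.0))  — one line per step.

  start: (λ.0) ((λ.0) (λ.0))
  [1] (λ.0) (λ.0)
  [2] λ.0

Answer: after 2 steps: λ.0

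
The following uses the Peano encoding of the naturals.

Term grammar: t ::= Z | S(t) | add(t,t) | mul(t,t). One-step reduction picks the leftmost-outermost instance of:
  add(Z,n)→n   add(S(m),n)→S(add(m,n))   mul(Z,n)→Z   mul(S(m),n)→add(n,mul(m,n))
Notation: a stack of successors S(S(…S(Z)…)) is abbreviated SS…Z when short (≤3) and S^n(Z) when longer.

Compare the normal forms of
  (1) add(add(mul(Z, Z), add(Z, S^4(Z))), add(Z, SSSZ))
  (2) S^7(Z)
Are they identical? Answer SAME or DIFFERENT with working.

Term A:
  start: add(add(mul(Z, Z), add(Z, S^4(Z))), add(Z, SSSZ))
  step 1: add(add(Z, add(Z, S^4(Z))), add(Z, SSSZ))
  step 2: add(add(Z, S^4(Z)), add(Z, SSSZ))
  step 3: add(S^4(Z), add(Z, SSSZ))
  step 4: S(add(SSSZ, add(Z, SSSZ)))
  step 5: S(S(add(SSZ, add(Z, SSSZ))))
  step 6: S(S(S(add(SZ, add(Z, SSSZ)))))
  step 7: S(S(S(S(add(Z, add(Z, SSSZ))))))
  step 8: S(S(S(S(add(Z, SSSZ)))))
  step 9: S^7(Z)

Term B:
  start: S^7(Z)

Answer: SAME — A ⇓ S^7(Z), B ⇓ S^7(Z)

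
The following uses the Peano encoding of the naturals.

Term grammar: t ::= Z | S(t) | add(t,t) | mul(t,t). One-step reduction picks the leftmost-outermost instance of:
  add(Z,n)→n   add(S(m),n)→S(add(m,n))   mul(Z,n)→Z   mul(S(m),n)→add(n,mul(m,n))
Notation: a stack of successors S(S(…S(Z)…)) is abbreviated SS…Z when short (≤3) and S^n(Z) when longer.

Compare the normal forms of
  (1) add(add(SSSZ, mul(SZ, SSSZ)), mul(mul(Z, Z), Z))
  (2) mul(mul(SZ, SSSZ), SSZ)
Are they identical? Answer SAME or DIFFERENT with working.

Answer: SAME — A ⇓ S^6(Z), B ⇓ S^6(Z)

Working:
Term A:
  start: add(add(SSSZ, mul(SZ, SSSZ)), mul(mul(Z, Z), Z))
  [1] add(S(add(SSZ, mul(SZ, SSSZ))), mul(mul(Z, Z), Z))
  [2] S(add(add(SSZ, mul(SZ, SSSZ)), mul(mul(Z, Z), Z)))
  [3] S(add(S(add(SZ, mul(SZ, SSSZ))), mul(mul(Z, Z), Z)))
  [4] S(S(add(add(SZ, mul(SZ, SSSZ)), mul(mul(Z, Z), Z))))
  [5] S(S(add(S(add(Z, mul(SZ, SSSZ))), mul(mul(Z, Z), Z))))
  [6] S(S(S(add(add(Z, mul(SZ, SSSZ)), mul(mul(Z, Z), Z)))))
  [7] S(S(S(add(mul(SZ, SSSZ), mul(mul(Z, Z), Z)))))
  [8] S(S(S(add(add(SSSZ, mul(Z, SSSZ)), mul(mul(Z, Z), Z)))))
  [9] S(S(S(add(S(add(SSZ, mul(Z, SSSZ))), mul(mul(Z, Z), Z)))))
  [10] S(S(S(S(add(add(SSZ, mul(Z, SSSZ)), mul(mul(Z, Z), Z))))))
  [11] S(S(S(S(add(S(add(SZ, mul(Z, SSSZ))), mul(mul(Z, Z), Z))))))
  [12] S(S(S(S(S(add(add(SZ, mul(Z, SSSZ)), mul(mul(Z, Z), Z)))))))
  [13] S(S(S(S(S(add(S(add(Z, mul(Z, SSSZ))), mul(mul(Z, Z), Z)))))))
  [14] S(S(S(S(S(S(add(add(Z, mul(Z, SSSZ)), mul(mul(Z, Z), Z))))))))
  [15] S(S(S(S(S(S(add(mul(Z, SSSZ), mul(mul(Z, Z), Z))))))))
  [16] S(S(S(S(S(S(add(Z, mul(mul(Z, Z), Z))))))))
  [17] S(S(S(S(S(S(mul(mul(Z, Z), Z)))))))
  [18] S(S(S(S(S(S(mul(Z, Z)))))))
  [19] S^6(Z)

Term B:
  start: mul(mul(SZ, SSSZ), SSZ)
  [1] mul(add(SSSZ, mul(Z, SSSZ)), SSZ)
  [2] mul(S(add(SSZ, mul(Z, SSSZ))), SSZ)
  [3] add(SSZ, mul(add(SSZ, mul(Z, SSSZ)), SSZ))
  [4] S(add(SZ, mul(add(SSZ, mul(Z, SSSZ)), SSZ)))
  [5] S(S(add(Z, mul(add(SSZ, mul(Z, SSSZ)), SSZ))))
  [6] S(S(mul(add(SSZ, mul(Z, SSSZ)), SSZ)))
  [7] S(S(mul(S(add(SZ, mul(Z, SSSZ))), SSZ)))
  [8] S(S(add(SSZ, mul(add(SZ, mul(Z, SSSZ)), SSZ))))
  [9] S(S(S(add(SZ, mul(add(SZ, mul(Z, SSSZ)), SSZ)))))
  [10] S(S(S(S(add(Z, mul(add(SZ, mul(Z, SSSZ)), SSZ))))))
  [11] S(S(S(S(mul(add(SZ, mul(Z, SSSZ)), SSZ)))))
  [12] S(S(S(S(mul(S(add(Z, mul(Z, SSSZ))), SSZ)))))
  [13] S(S(S(S(add(SSZ, mul(add(Z, mul(Z, SSSZ)), SSZ))))))
  [14] S(S(S(S(S(add(SZ, mul(add(Z, mul(Z, SSSZ)), SSZ)))))))
  [15] S(S(S(S(S(S(add(Z, mul(add(Z, mul(Z, SSSZ)), SSZ))))))))
  [16] S(S(S(S(S(S(mul(add(Z, mul(Z, SSSZ)), SSZ)))))))
  [17] S(S(S(S(S(S(mul(mul(Z, SSSZ), SSZ)))))))
  [18] S(S(S(S(S(S(mul(Z, SSZ)))))))
  [19] S^6(Z)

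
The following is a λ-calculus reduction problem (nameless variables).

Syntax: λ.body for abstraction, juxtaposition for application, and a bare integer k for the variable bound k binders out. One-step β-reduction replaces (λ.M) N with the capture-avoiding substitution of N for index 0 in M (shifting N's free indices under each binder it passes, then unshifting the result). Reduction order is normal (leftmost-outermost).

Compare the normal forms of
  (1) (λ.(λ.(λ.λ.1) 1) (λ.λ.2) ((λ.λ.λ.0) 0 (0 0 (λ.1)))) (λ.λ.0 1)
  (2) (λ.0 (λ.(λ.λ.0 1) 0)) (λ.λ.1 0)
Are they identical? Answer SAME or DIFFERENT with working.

Answer: SAME — A ⇓ λ.λ.0 1, B ⇓ λ.λ.0 1

Working:
Term A:
  start: (λ.(λ.(λ.λ.1) 1) (λ.λ.2) ((λ.λ.λ.0) 0 (0 0 (λ.1)))) (λ.λ.0 1)
  [1] (λ.(λ.λ.1) (λ.λ.0 1)) (λ.λ.λ.λ.0 1) ((λ.λ.λ.0) (λ.λ.0 1) ((λ.λ.0 1) (λ.λ.0 1) (λ.λ.λ.0 1)))
  [2] (λ.λ.1) (λ.λ.0 1) ((λ.λ.λ.0) (λ.λ.0 1) ((λ.λ.0 1) (λ.λ.0 1) (λ.λ.λ.0 1)))
  [3] (λ.λ.λ.0 1) ((λ.λ.λ.0) (λ.λ.0 1) ((λ.λ.0 1) (λ.λ.0 1) (λ.λ.λ.0 1)))
  [4] λ.λ.0 1

Term B:
  start: (λ.0 (λ.(λ.λ.0 1) 0)) (λ.λ.1 0)
  [1] (λ.λ.1 0) (λ.(λ.λ.0 1) 0)
  [2] λ.(λ.(λ.λ.0 1) 0) 0
  [3] λ.(λ.λ.0 1) 0
  [4] λ.λ.0 1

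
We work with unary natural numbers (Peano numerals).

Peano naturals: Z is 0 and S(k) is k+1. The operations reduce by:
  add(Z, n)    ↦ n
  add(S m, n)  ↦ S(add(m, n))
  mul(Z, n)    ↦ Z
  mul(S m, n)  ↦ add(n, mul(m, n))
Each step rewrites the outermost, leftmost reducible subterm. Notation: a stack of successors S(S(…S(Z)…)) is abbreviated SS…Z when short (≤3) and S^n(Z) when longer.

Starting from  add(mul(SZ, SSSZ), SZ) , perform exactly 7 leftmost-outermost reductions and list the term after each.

  start: add(mul(SZ, SSSZ), SZ)
  →1  add(add(SSSZ, mul(Z, SSSZ)), SZ)
  →2  add(S(add(SSZ, mul(Z, SSSZ))), SZ)
  →3  S(add(add(SSZ, mul(Z, SSSZ)), SZ))
  →4  S(add(S(add(SZ, mul(Z, SSSZ))), SZ))
  →5  S(S(add(add(SZ, mul(Z, SSSZ)), SZ)))
  →6  S(S(add(S(add(Z, mul(Z, SSSZ))), SZ)))
  →7  S(S(S(add(add(Z, mul(Z, SSSZ)), SZ))))

Answer: after 7 steps: S(S(S(add(add(Z, mul(Z, SSSZ)), SZ))))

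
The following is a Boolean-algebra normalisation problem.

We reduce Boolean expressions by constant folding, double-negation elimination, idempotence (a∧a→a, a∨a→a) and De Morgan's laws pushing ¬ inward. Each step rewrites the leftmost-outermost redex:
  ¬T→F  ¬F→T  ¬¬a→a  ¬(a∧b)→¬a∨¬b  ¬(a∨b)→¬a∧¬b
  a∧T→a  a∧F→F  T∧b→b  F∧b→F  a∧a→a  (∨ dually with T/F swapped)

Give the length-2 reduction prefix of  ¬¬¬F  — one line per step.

Answer: after 2 steps: T

Reduction:
  start: ¬¬¬F
  step 1: ¬F
  step 2: T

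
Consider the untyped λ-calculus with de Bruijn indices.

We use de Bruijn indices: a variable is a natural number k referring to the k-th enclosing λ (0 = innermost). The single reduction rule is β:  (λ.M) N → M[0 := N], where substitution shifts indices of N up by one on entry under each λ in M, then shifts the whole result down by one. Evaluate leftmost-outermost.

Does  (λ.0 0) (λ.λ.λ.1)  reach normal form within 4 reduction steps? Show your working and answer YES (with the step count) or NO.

  start: (λ.0 0) (λ.λ.λ.1)
  step 1: (λ.λ.λ.1) (λ.λ.λ.1)
  step 2: λ.λ.1

Answer: YES — reaches normal form λ.λ.1 in 2 ≤ 4 steps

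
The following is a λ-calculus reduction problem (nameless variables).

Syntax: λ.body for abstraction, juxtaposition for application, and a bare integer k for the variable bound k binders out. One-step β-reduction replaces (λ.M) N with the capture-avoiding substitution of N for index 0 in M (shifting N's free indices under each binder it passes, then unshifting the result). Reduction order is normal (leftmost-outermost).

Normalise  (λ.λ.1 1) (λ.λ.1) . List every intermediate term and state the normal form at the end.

  start: (λ.λ.1 1) (λ.λ.1)
  [1] λ.(λ.λ.1) (λ.λ.1)
  [2] λ.λ.λ.λ.1

Answer: normal form = λ.λ.λ.λ.1  (in 2 steps)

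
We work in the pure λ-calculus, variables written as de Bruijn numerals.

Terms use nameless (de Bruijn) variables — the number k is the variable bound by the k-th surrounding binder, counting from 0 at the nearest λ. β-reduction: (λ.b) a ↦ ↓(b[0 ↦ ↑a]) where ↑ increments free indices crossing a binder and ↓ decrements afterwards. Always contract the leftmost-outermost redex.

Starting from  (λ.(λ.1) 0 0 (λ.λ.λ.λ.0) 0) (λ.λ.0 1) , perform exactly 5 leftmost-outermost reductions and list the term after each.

  start: (λ.(λ.1) 0 0 (λ.λ.λ.λ.0) 0) (λ.λ.0 1)
  step 1: (λ.λ.λ.0 1) (λ.λ.0 1) (λ.λ.0 1) (λ.λ.λ.λ.0) (λ.λ.0 1)
  step 2: (λ.λ.0 1) (λ.λ.0 1) (λ.λ.λ.λ.0) (λ.λ.0 1)
  step 3: (λ.0 (λ.λ.0 1)) (λ.λ.λ.λ.0) (λ.λ.0 1)
  step 4: (λ.λ.λ.λ.0) (λ.λ.0 1) (λ.λ.0 1)
  step 5: (λ.λ.λ.0) (λ.λ.0 1)

Answer: after 5 steps: (λ.λ.λ.0) (λ.λ.0 1)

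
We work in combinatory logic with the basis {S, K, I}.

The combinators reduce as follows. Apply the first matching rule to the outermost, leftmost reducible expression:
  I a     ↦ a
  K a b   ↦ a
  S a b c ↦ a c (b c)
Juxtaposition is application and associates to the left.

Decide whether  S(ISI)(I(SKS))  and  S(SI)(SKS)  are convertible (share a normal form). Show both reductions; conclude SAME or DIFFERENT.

Term A:
  start: S(ISI)(I(SKS))
  step 1: S(SI)(I(SKS))
  step 2: S(SI)(SKS)

Term B:
  start: S(SI)(SKS)

Answer: SAME — A ⇓ S(SI)(SKS), B ⇓ S(SI)(SKS)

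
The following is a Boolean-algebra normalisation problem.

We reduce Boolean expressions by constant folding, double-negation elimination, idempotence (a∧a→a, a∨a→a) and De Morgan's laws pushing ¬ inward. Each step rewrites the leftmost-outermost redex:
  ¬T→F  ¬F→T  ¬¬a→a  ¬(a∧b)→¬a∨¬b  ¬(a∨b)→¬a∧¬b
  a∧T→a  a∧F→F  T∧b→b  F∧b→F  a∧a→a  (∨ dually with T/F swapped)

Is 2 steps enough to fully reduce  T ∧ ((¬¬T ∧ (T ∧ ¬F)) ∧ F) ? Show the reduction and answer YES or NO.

Answer: YES — reaches normal form F in 2 ≤ 2 steps

Working:
  start: T ∧ ((¬¬T ∧ (T ∧ ¬F)) ∧ F)
  [1] (¬¬T ∧ (T ∧ ¬F)) ∧ F
  [2] F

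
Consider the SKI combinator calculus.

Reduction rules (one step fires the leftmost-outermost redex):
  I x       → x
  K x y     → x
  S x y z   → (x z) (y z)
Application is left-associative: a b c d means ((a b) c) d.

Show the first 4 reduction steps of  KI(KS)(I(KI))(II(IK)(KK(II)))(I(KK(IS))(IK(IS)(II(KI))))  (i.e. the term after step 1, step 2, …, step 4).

Answer: after 4 steps: I(I(KK(IS))(IK(IS)(II(KI))))

Reduction:
  start: KI(KS)(I(KI))(II(IK)(KK(II)))(I(KK(IS))(IK(IS)(II(KI))))
  step 1: I(I(KI))(II(IK)(KK(II)))(I(KK(IS))(IK(IS)(II(KI))))
  step 2: I(KI)(II(IK)(KK(II)))(I(KK(IS))(IK(IS)(II(KI))))
  step 3: KI(II(IK)(KK(II)))(I(KK(IS))(IK(IS)(II(KI))))
  step 4: I(I(KK(IS))(IK(IS)(II(KI))))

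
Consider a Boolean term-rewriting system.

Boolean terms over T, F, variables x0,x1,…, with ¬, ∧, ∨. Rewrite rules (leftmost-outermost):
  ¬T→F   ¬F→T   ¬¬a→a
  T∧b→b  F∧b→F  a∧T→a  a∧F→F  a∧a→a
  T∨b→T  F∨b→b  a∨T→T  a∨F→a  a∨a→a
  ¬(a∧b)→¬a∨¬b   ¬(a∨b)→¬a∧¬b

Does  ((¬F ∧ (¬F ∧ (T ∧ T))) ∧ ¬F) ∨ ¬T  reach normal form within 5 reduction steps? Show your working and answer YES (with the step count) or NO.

  start: ((¬F ∧ (¬F ∧ (T ∧ T))) ∧ ¬F) ∨ ¬T
  step 1: ((T ∧ (¬F ∧ (T ∧ T))) ∧ ¬F) ∨ ¬T
  step 2: ((¬F ∧ (T ∧ T)) ∧ ¬F) ∨ ¬T
  step 3: ((T ∧ (T ∧ T)) ∧ ¬F) ∨ ¬T
  step 4: ((T ∧ T) ∧ ¬F) ∨ ¬T
  step 5: (T ∧ ¬F) ∨ ¬T

Answer: NO — after 5 steps the term is (T ∧ ¬F) ∨ ¬T, not yet normal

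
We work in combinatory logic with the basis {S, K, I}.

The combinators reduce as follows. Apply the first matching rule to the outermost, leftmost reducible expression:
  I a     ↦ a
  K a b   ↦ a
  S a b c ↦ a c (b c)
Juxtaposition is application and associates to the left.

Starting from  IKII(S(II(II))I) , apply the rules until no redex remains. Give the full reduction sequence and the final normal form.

Answer: normal form = SII  (in 6 steps)

Reduction:
  start: IKII(S(II(II))I)
  step 1: KII(S(II(II))I)
  step 2: I(S(II(II))I)
  step 3: S(II(II))I
  step 4: S(I(II))I
  step 5: S(II)I
  step 6: SII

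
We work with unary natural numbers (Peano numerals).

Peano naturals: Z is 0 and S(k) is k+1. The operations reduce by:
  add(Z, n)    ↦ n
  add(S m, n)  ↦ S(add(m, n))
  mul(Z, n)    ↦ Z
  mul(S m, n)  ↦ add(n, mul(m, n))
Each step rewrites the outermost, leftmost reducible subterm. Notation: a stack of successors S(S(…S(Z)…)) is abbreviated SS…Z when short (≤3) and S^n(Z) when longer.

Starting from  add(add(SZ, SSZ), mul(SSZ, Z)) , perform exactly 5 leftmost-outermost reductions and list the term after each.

Answer: after 5 steps: S(S(S(add(Z, mul(SSZ, Z)))))

Derivation:
  start: add(add(SZ, SSZ), mul(SSZ, Z))
  step 1: add(S(add(Z, SSZ)), mul(SSZ, Z))
  step 2: S(add(add(Z, SSZ), mul(SSZ, Z)))
  step 3: S(add(SSZ, mul(SSZ, Z)))
  step 4: S(S(add(SZ, mul(SSZ, Z))))
  step 5: S(S(S(add(Z, mul(SSZ, Z)))))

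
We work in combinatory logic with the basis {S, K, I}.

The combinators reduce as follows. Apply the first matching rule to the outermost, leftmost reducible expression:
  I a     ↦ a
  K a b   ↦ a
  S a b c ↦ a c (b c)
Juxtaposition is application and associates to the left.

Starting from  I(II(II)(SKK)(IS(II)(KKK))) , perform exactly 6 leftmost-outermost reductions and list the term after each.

Answer: after 6 steps: K(IS(II)(KKK))(K(IS(II)(KKK)))

Derivation:
  start: I(II(II)(SKK)(IS(II)(KKK)))
  →1  II(II)(SKK)(IS(II)(KKK))
  →2  I(II)(SKK)(IS(II)(KKK))
  →3  II(SKK)(IS(II)(KKK))
  →4  I(SKK)(IS(II)(KKK))
  →5  SKK(IS(II)(KKK))
  →6  K(IS(II)(KKK))(K(IS(II)(KKK)))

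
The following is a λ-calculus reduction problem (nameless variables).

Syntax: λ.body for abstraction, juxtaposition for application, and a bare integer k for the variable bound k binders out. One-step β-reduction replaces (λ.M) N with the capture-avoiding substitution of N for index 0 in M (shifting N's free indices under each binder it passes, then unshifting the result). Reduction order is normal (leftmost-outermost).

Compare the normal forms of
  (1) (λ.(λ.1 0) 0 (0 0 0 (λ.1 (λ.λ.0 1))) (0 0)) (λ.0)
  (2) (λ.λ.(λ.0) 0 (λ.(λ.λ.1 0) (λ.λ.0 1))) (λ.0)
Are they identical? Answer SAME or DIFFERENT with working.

Term A:
  start: (λ.(λ.1 0) 0 (0 0 0 (λ.1 (λ.λ.0 1))) (0 0)) (λ.0)
  step 1: (λ.(λ.0) 0) (λ.0) ((λ.0) (λ.0) (λ.0) (λ.(λ.0) (λ.λ.0 1))) ((λ.0) (λ.0))
  step 2: (λ.0) (λ.0) ((λ.0) (λ.0) (λ.0) (λ.(λ.0) (λ.λ.0 1))) ((λ.0) (λ.0))
  step 3: (λ.0) ((λ.0) (λ.0) (λ.0) (λ.(λ.0) (λ.λ.0 1))) ((λ.0) (λ.0))
  step 4: (λ.0) (λ.0) (λ.0) (λ.(λ.0) (λ.λ.0 1)) ((λ.0) (λ.0))
  step 5: (λ.0) (λ.0) (λ.(λ.0) (λ.λ.0 1)) ((λ.0) (λ.0))
  step 6: (λ.0) (λ.(λ.0) (λ.λ.0 1)) ((λ.0) (λ.0))
  step 7: (λ.(λ.0) (λ.λ.0 1)) ((λ.0) (λ.0))
  step 8: (λ.0) (λ.λ.0 1)
  step 9: λ.λ.0 1

Term B:
  start: (λ.λ.(λ.0) 0 (λ.(λ.λ.1 0) (λ.λ.0 1))) (λ.0)
  step 1: λ.(λ.0) 0 (λ.(λ.λ.1 0) (λ.λ.0 1))
  step 2: λ.0 (λ.(λ.λ.1 0) (λ.λ.0 1))
  step 3: λ.0 (λ.λ.(λ.λ.0 1) 0)
  step 4: λ.0 (λ.λ.λ.0 1)

Answer: DIFFERENT — A ⇓ λ.λ.0 1, B ⇓ λ.0 (λ.λ.λ.0 1)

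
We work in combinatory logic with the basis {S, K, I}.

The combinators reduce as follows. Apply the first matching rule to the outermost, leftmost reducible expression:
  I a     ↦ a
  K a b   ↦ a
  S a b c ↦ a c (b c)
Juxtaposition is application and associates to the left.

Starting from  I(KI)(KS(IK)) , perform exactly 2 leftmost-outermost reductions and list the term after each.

  start: I(KI)(KS(IK))
  →1  KI(KS(IK))
  →2  I

Answer: after 2 steps: I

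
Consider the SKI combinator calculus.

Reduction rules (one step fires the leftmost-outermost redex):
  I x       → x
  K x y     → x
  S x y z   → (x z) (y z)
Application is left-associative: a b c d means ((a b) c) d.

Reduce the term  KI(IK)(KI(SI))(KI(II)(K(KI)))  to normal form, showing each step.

  start: KI(IK)(KI(SI))(KI(II)(K(KI)))
  step 1: I(KI(SI))(KI(II)(K(KI)))
  step 2: KI(SI)(KI(II)(K(KI)))
  step 3: I(KI(II)(K(KI)))
  step 4: KI(II)(K(KI))
  step 5: I(K(KI))
  step 6: K(KI)

Answer: normal form = K(KI)  (in 6 steps)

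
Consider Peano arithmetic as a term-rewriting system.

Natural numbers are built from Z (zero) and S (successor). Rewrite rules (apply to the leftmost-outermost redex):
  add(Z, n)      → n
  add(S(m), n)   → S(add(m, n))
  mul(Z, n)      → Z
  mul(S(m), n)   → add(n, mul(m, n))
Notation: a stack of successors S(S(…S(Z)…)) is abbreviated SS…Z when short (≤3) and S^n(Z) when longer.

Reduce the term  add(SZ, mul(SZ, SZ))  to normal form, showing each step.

Answer: normal form = SSZ  (in 6 steps)

Reduction:
  start: add(SZ, mul(SZ, SZ))
  →1  S(add(Z, mul(SZ, SZ)))
  →2  S(mul(SZ, SZ))
  →3  S(add(SZ, mul(Z, SZ)))
  →4  S(S(add(Z, mul(Z, SZ))))
  →5  S(S(mul(Z, SZ)))
  →6  SSZ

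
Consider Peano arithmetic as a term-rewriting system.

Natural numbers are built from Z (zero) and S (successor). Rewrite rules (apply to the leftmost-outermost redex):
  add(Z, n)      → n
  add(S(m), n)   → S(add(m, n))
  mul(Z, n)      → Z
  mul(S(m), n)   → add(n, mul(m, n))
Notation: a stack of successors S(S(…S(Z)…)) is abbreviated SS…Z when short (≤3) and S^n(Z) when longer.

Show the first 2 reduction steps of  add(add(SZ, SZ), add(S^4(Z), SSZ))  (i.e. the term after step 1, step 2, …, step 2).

  start: add(add(SZ, SZ), add(S^4(Z), SSZ))
  [1] add(S(add(Z, SZ)), add(S^4(Z), SSZ))
  [2] S(add(add(Z, SZ), add(S^4(Z), SSZ)))

Answer: after 2 steps: S(add(add(Z, SZ), add(S^4(Z), SSZ)))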